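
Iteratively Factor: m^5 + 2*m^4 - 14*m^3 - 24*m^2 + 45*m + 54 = (m - 3)*(m^4 + 5*m^3 + m^2 - 21*m - 18) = (m - 3)*(m - 2)*(m^3 + 7*m^2 + 15*m + 9) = (m - 3)*(m - 2)*(m + 3)*(m^2 + 4*m + 3) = (m - 3)*(m - 2)*(m + 3)^2*(m + 1)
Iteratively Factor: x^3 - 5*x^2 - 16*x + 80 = (x - 5)*(x^2 - 16) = (x - 5)*(x - 4)*(x + 4)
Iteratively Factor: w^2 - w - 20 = (w - 5)*(w + 4)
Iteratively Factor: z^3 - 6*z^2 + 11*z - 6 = (z - 3)*(z^2 - 3*z + 2) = (z - 3)*(z - 1)*(z - 2)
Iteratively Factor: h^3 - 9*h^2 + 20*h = (h - 5)*(h^2 - 4*h) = h*(h - 5)*(h - 4)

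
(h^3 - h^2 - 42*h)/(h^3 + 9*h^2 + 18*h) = (h - 7)/(h + 3)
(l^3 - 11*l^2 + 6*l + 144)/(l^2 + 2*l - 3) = (l^2 - 14*l + 48)/(l - 1)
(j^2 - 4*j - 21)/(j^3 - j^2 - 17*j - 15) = (j - 7)/(j^2 - 4*j - 5)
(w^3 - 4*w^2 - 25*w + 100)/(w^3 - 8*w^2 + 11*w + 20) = (w + 5)/(w + 1)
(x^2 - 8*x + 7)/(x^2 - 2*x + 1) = (x - 7)/(x - 1)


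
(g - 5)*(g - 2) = g^2 - 7*g + 10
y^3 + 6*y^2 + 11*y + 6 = (y + 1)*(y + 2)*(y + 3)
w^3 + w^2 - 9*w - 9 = (w - 3)*(w + 1)*(w + 3)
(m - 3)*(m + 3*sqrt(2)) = m^2 - 3*m + 3*sqrt(2)*m - 9*sqrt(2)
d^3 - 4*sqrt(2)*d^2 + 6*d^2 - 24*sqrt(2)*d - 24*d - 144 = (d + 6)*(d - 6*sqrt(2))*(d + 2*sqrt(2))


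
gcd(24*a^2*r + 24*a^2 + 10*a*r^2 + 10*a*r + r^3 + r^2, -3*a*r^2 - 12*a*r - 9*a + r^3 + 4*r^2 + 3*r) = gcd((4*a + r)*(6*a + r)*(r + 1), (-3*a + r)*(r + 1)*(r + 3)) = r + 1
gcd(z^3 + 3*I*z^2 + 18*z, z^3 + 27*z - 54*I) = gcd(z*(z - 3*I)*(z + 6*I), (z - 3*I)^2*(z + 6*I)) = z^2 + 3*I*z + 18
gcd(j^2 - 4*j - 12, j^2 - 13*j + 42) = j - 6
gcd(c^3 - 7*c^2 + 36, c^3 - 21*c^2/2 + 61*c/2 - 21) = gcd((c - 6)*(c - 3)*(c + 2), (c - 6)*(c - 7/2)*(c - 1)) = c - 6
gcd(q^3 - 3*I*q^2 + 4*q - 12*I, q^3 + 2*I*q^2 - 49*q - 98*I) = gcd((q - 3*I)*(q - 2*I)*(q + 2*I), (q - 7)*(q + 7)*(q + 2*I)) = q + 2*I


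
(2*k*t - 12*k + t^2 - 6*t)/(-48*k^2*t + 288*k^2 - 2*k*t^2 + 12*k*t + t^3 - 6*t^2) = (2*k + t)/(-48*k^2 - 2*k*t + t^2)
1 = 1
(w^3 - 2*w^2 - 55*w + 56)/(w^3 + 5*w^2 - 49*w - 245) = (w^2 - 9*w + 8)/(w^2 - 2*w - 35)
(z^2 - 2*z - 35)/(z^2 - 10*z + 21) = (z + 5)/(z - 3)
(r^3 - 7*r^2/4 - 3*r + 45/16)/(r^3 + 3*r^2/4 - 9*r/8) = (r - 5/2)/r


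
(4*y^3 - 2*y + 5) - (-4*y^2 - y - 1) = 4*y^3 + 4*y^2 - y + 6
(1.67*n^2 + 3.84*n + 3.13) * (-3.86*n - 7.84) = -6.4462*n^3 - 27.9152*n^2 - 42.1874*n - 24.5392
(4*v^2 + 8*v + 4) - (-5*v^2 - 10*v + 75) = 9*v^2 + 18*v - 71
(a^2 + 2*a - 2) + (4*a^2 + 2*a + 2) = 5*a^2 + 4*a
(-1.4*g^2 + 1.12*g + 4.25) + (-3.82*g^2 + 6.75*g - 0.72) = -5.22*g^2 + 7.87*g + 3.53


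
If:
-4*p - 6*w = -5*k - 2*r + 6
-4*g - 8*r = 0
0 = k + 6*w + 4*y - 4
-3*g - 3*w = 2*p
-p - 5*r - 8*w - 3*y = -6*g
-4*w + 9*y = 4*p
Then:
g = 294/719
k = 2844/3595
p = -6741/3595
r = -147/719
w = 3024/3595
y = -1652/3595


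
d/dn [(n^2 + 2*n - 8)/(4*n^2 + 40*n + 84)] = (4*n^2 + 29*n + 61)/(2*(n^4 + 20*n^3 + 142*n^2 + 420*n + 441))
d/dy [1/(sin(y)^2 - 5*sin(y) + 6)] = (5 - 2*sin(y))*cos(y)/(sin(y)^2 - 5*sin(y) + 6)^2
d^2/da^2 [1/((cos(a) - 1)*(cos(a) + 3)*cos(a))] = (-34*(1 - cos(a)^2)^2/cos(a)^3 + 12*sin(a)^6/cos(a)^3 + 3*cos(a)^3 - 22*cos(a)^2 - 36*tan(a)^2 + 14 - 35/cos(a) + 40/cos(a)^3)/((cos(a) - 1)^3*(cos(a) + 3)^3)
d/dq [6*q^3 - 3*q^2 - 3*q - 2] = 18*q^2 - 6*q - 3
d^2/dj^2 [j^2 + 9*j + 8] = 2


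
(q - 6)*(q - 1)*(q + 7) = q^3 - 43*q + 42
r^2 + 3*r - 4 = (r - 1)*(r + 4)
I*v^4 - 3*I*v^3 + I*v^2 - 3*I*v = v*(v - 3)*(v + I)*(I*v + 1)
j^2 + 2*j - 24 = (j - 4)*(j + 6)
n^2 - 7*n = n*(n - 7)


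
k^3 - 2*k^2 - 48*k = k*(k - 8)*(k + 6)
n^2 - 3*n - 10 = (n - 5)*(n + 2)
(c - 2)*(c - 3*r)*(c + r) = c^3 - 2*c^2*r - 2*c^2 - 3*c*r^2 + 4*c*r + 6*r^2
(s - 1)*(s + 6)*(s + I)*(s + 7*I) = s^4 + 5*s^3 + 8*I*s^3 - 13*s^2 + 40*I*s^2 - 35*s - 48*I*s + 42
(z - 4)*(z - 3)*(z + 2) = z^3 - 5*z^2 - 2*z + 24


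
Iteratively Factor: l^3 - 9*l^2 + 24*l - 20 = (l - 2)*(l^2 - 7*l + 10) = (l - 2)^2*(l - 5)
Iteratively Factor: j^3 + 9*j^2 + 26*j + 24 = (j + 4)*(j^2 + 5*j + 6) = (j + 3)*(j + 4)*(j + 2)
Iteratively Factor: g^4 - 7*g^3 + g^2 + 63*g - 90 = (g - 2)*(g^3 - 5*g^2 - 9*g + 45) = (g - 5)*(g - 2)*(g^2 - 9) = (g - 5)*(g - 3)*(g - 2)*(g + 3)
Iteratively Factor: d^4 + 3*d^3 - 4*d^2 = (d + 4)*(d^3 - d^2) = d*(d + 4)*(d^2 - d) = d^2*(d + 4)*(d - 1)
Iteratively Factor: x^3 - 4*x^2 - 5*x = (x + 1)*(x^2 - 5*x) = (x - 5)*(x + 1)*(x)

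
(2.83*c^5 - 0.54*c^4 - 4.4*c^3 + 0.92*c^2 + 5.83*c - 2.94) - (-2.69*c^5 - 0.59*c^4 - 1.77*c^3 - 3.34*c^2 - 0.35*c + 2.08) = 5.52*c^5 + 0.0499999999999999*c^4 - 2.63*c^3 + 4.26*c^2 + 6.18*c - 5.02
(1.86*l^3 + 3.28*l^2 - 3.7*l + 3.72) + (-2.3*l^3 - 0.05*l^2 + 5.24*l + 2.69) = -0.44*l^3 + 3.23*l^2 + 1.54*l + 6.41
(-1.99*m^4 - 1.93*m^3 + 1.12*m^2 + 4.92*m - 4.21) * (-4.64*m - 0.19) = 9.2336*m^5 + 9.3333*m^4 - 4.8301*m^3 - 23.0416*m^2 + 18.5996*m + 0.7999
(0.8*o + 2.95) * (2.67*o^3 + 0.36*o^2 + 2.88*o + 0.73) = 2.136*o^4 + 8.1645*o^3 + 3.366*o^2 + 9.08*o + 2.1535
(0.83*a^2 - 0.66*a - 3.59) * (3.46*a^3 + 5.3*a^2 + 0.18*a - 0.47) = 2.8718*a^5 + 2.1154*a^4 - 15.77*a^3 - 19.5359*a^2 - 0.336*a + 1.6873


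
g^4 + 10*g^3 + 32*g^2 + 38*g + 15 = (g + 1)^2*(g + 3)*(g + 5)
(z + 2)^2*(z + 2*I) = z^3 + 4*z^2 + 2*I*z^2 + 4*z + 8*I*z + 8*I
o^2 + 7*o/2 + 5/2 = (o + 1)*(o + 5/2)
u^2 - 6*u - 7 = (u - 7)*(u + 1)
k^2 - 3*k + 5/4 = (k - 5/2)*(k - 1/2)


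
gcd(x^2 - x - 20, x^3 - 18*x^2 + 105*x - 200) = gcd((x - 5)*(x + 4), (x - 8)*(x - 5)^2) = x - 5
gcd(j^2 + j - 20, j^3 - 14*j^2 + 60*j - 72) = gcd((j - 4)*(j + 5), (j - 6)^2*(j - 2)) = 1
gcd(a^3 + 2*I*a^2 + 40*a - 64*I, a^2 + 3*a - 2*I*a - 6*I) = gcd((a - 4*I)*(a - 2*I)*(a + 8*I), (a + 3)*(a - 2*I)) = a - 2*I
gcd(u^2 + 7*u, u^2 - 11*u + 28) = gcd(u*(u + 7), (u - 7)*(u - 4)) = 1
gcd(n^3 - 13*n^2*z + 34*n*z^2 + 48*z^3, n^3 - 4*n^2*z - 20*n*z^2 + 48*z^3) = -n + 6*z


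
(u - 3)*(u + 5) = u^2 + 2*u - 15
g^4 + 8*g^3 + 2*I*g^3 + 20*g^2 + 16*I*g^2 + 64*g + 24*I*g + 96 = (g + 2)*(g + 6)*(g - 2*I)*(g + 4*I)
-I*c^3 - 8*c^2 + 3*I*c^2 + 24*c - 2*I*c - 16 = (c - 2)*(c - 8*I)*(-I*c + I)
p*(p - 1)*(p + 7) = p^3 + 6*p^2 - 7*p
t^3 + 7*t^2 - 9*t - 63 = (t - 3)*(t + 3)*(t + 7)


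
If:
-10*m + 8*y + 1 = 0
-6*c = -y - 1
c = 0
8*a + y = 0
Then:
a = 1/8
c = 0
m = -7/10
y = -1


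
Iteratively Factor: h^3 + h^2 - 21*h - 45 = (h + 3)*(h^2 - 2*h - 15) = (h - 5)*(h + 3)*(h + 3)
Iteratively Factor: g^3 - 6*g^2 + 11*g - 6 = (g - 3)*(g^2 - 3*g + 2) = (g - 3)*(g - 2)*(g - 1)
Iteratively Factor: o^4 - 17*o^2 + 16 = (o - 1)*(o^3 + o^2 - 16*o - 16) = (o - 1)*(o + 1)*(o^2 - 16) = (o - 4)*(o - 1)*(o + 1)*(o + 4)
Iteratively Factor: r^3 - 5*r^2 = (r)*(r^2 - 5*r) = r^2*(r - 5)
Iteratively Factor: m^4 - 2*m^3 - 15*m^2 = (m)*(m^3 - 2*m^2 - 15*m) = m^2*(m^2 - 2*m - 15) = m^2*(m - 5)*(m + 3)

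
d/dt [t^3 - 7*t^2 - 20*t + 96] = 3*t^2 - 14*t - 20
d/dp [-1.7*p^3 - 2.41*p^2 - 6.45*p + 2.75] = -5.1*p^2 - 4.82*p - 6.45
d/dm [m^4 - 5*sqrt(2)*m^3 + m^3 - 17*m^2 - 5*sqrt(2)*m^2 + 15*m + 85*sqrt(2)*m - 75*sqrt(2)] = 4*m^3 - 15*sqrt(2)*m^2 + 3*m^2 - 34*m - 10*sqrt(2)*m + 15 + 85*sqrt(2)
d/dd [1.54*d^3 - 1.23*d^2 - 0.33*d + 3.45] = 4.62*d^2 - 2.46*d - 0.33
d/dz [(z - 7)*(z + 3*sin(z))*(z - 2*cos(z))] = (z - 7)*(z + 3*sin(z))*(2*sin(z) + 1) + (z - 7)*(z - 2*cos(z))*(3*cos(z) + 1) + (z + 3*sin(z))*(z - 2*cos(z))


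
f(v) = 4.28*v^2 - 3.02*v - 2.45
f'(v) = 8.56*v - 3.02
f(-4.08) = 81.12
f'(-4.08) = -37.94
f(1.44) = 2.08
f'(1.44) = 9.31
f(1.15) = -0.26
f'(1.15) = 6.82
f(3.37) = 35.98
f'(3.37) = 25.83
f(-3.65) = 65.59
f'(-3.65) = -34.26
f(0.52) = -2.86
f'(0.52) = 1.43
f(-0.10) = -2.11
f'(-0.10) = -3.88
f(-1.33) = 9.14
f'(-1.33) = -14.40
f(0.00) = -2.45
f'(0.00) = -3.02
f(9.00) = 317.05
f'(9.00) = 74.02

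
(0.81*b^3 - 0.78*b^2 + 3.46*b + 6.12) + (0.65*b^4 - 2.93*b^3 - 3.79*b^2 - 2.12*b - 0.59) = 0.65*b^4 - 2.12*b^3 - 4.57*b^2 + 1.34*b + 5.53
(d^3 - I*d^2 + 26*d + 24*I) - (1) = d^3 - I*d^2 + 26*d - 1 + 24*I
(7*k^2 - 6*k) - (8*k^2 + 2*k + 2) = -k^2 - 8*k - 2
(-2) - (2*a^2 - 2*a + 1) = -2*a^2 + 2*a - 3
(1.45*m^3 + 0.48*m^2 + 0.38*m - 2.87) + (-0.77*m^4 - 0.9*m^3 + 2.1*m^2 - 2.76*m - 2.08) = -0.77*m^4 + 0.55*m^3 + 2.58*m^2 - 2.38*m - 4.95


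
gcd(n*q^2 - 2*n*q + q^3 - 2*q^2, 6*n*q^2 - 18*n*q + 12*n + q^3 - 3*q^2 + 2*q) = q - 2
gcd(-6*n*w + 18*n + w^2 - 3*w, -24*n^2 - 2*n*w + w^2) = -6*n + w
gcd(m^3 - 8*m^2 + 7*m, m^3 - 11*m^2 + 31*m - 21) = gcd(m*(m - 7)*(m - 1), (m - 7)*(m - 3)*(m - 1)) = m^2 - 8*m + 7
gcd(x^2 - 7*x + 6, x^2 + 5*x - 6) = x - 1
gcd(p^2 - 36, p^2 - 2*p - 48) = p + 6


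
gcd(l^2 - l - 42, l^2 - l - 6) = 1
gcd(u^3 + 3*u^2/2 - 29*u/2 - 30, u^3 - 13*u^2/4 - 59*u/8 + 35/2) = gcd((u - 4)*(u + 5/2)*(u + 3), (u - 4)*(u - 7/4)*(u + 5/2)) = u^2 - 3*u/2 - 10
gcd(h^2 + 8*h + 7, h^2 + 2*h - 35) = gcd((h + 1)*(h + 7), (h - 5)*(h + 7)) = h + 7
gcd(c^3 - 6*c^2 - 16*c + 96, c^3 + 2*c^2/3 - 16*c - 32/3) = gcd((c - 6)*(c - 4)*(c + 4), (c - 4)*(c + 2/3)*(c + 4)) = c^2 - 16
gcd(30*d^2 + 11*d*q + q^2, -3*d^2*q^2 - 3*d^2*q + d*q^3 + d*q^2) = 1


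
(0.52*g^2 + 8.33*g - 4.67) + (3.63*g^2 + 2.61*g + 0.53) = 4.15*g^2 + 10.94*g - 4.14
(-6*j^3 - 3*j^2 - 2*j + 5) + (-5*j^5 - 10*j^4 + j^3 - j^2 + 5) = -5*j^5 - 10*j^4 - 5*j^3 - 4*j^2 - 2*j + 10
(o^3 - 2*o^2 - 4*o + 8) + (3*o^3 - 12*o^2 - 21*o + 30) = 4*o^3 - 14*o^2 - 25*o + 38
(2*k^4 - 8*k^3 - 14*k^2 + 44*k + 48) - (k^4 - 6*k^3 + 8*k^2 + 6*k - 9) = k^4 - 2*k^3 - 22*k^2 + 38*k + 57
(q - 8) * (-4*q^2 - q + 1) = -4*q^3 + 31*q^2 + 9*q - 8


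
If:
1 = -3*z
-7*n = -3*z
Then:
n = -1/7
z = -1/3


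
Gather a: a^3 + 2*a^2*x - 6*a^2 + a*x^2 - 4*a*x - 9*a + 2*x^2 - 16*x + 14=a^3 + a^2*(2*x - 6) + a*(x^2 - 4*x - 9) + 2*x^2 - 16*x + 14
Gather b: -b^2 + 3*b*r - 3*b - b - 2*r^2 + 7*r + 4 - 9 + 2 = -b^2 + b*(3*r - 4) - 2*r^2 + 7*r - 3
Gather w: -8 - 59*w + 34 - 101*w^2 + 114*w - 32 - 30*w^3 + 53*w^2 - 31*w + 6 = -30*w^3 - 48*w^2 + 24*w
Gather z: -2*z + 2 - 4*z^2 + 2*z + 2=4 - 4*z^2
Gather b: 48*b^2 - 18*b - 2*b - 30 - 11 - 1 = 48*b^2 - 20*b - 42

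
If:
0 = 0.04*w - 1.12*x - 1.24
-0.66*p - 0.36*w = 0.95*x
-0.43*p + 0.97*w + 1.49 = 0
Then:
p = 1.99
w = -0.66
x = -1.13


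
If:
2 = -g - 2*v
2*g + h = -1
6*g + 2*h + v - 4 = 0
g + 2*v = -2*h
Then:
No Solution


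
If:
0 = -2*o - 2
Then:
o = -1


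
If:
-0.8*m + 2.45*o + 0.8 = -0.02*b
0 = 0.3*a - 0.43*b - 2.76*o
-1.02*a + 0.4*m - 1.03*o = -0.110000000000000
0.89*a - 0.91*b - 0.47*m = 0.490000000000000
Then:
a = 0.53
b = -0.82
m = 1.55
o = 0.19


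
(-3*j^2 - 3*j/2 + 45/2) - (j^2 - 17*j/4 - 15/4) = -4*j^2 + 11*j/4 + 105/4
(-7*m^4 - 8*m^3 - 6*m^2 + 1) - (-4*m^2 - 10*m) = -7*m^4 - 8*m^3 - 2*m^2 + 10*m + 1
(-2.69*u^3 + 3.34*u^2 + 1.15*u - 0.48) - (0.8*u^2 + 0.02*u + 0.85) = -2.69*u^3 + 2.54*u^2 + 1.13*u - 1.33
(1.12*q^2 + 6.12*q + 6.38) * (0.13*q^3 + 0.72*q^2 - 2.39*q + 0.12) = 0.1456*q^5 + 1.602*q^4 + 2.559*q^3 - 9.8988*q^2 - 14.5138*q + 0.7656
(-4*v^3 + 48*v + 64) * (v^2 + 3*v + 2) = -4*v^5 - 12*v^4 + 40*v^3 + 208*v^2 + 288*v + 128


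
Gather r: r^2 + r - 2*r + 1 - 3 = r^2 - r - 2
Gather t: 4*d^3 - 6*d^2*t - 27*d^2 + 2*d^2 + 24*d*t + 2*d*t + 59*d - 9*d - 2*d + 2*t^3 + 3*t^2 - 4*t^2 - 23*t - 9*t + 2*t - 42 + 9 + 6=4*d^3 - 25*d^2 + 48*d + 2*t^3 - t^2 + t*(-6*d^2 + 26*d - 30) - 27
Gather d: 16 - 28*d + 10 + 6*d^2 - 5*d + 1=6*d^2 - 33*d + 27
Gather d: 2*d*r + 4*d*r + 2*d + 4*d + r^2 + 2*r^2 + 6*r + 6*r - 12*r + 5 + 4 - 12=d*(6*r + 6) + 3*r^2 - 3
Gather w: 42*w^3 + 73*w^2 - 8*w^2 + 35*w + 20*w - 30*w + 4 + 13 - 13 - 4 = 42*w^3 + 65*w^2 + 25*w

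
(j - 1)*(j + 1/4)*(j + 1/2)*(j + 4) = j^4 + 15*j^3/4 - 13*j^2/8 - 21*j/8 - 1/2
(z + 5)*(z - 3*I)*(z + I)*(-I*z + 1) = -I*z^4 - z^3 - 5*I*z^3 - 5*z^2 - 5*I*z^2 + 3*z - 25*I*z + 15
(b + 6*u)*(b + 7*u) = b^2 + 13*b*u + 42*u^2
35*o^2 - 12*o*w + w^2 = (-7*o + w)*(-5*o + w)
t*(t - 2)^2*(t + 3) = t^4 - t^3 - 8*t^2 + 12*t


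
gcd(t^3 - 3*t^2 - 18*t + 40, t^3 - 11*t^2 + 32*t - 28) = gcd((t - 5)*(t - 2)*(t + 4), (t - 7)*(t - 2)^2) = t - 2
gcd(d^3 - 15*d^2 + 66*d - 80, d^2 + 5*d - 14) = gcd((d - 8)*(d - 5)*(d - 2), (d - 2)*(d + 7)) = d - 2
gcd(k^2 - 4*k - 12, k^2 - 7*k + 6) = k - 6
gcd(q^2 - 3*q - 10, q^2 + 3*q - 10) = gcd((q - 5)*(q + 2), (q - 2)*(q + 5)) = 1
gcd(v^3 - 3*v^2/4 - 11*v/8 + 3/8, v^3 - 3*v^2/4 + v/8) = v - 1/4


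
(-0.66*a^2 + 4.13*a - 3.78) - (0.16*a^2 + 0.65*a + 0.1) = -0.82*a^2 + 3.48*a - 3.88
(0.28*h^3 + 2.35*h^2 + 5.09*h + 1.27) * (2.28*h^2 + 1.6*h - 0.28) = 0.6384*h^5 + 5.806*h^4 + 15.2868*h^3 + 10.3816*h^2 + 0.6068*h - 0.3556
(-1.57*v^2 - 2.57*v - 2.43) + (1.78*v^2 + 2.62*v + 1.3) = 0.21*v^2 + 0.0500000000000003*v - 1.13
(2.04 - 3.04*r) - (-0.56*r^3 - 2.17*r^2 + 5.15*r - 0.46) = 0.56*r^3 + 2.17*r^2 - 8.19*r + 2.5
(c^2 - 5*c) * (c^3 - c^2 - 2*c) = c^5 - 6*c^4 + 3*c^3 + 10*c^2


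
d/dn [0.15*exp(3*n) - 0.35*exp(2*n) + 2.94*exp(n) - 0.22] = (0.45*exp(2*n) - 0.7*exp(n) + 2.94)*exp(n)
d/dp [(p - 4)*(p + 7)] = 2*p + 3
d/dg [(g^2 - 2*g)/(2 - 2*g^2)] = (-g^2 + g - 1)/(g^4 - 2*g^2 + 1)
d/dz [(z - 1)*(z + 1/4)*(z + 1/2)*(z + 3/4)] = 4*z^3 + 3*z^2/2 - 13*z/8 - 19/32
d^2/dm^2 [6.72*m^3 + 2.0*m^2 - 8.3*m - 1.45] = 40.32*m + 4.0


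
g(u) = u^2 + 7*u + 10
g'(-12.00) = -17.00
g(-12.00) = 70.00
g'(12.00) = 31.00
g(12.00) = 238.00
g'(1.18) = 9.36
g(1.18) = 19.65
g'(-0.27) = 6.46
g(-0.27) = 8.18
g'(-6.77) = -6.54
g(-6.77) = 8.44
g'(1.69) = 10.38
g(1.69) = 24.69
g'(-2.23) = 2.54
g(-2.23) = -0.64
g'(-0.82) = 5.36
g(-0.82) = 4.93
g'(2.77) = 12.54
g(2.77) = 37.06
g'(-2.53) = 1.94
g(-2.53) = -1.31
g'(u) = 2*u + 7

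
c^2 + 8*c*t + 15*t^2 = (c + 3*t)*(c + 5*t)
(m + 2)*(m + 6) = m^2 + 8*m + 12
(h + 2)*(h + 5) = h^2 + 7*h + 10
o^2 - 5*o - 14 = (o - 7)*(o + 2)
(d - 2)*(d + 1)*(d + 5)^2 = d^4 + 9*d^3 + 13*d^2 - 45*d - 50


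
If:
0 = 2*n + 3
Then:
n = -3/2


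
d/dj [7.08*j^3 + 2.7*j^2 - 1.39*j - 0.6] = 21.24*j^2 + 5.4*j - 1.39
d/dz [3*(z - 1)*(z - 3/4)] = 6*z - 21/4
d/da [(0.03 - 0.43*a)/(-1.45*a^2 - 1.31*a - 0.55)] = (-0.6235*a^2 + 0.087*a + 0.2758)/(2.1025*a^4 + 3.799*a^3 + 3.3111*a^2 + 1.441*a + 0.3025)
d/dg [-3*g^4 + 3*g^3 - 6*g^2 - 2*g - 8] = -12*g^3 + 9*g^2 - 12*g - 2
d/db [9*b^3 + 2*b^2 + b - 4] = 27*b^2 + 4*b + 1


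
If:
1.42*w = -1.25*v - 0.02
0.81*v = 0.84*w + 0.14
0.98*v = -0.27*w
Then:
No Solution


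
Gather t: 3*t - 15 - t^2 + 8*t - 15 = -t^2 + 11*t - 30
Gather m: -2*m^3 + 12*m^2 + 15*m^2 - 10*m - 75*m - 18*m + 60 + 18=-2*m^3 + 27*m^2 - 103*m + 78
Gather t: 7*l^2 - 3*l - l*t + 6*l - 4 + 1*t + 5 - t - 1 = 7*l^2 - l*t + 3*l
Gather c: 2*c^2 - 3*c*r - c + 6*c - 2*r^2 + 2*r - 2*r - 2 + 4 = 2*c^2 + c*(5 - 3*r) - 2*r^2 + 2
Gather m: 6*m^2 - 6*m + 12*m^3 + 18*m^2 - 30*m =12*m^3 + 24*m^2 - 36*m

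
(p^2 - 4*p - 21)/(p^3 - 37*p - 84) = 1/(p + 4)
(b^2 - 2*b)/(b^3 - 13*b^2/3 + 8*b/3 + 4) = 3*b/(3*b^2 - 7*b - 6)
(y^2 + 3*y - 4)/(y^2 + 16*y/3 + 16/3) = 3*(y - 1)/(3*y + 4)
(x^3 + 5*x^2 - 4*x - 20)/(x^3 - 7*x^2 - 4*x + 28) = (x + 5)/(x - 7)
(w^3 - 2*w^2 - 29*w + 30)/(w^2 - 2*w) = (w^3 - 2*w^2 - 29*w + 30)/(w*(w - 2))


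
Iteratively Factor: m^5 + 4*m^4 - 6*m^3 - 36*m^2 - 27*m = (m)*(m^4 + 4*m^3 - 6*m^2 - 36*m - 27) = m*(m + 3)*(m^3 + m^2 - 9*m - 9) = m*(m + 3)^2*(m^2 - 2*m - 3) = m*(m + 1)*(m + 3)^2*(m - 3)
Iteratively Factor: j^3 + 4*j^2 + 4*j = (j + 2)*(j^2 + 2*j) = (j + 2)^2*(j)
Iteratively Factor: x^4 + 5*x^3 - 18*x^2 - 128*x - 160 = (x + 2)*(x^3 + 3*x^2 - 24*x - 80) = (x + 2)*(x + 4)*(x^2 - x - 20) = (x - 5)*(x + 2)*(x + 4)*(x + 4)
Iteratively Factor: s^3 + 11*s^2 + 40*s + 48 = (s + 3)*(s^2 + 8*s + 16) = (s + 3)*(s + 4)*(s + 4)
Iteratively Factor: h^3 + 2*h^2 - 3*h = (h + 3)*(h^2 - h) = (h - 1)*(h + 3)*(h)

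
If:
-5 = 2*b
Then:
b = -5/2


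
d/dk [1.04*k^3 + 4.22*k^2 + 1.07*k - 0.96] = 3.12*k^2 + 8.44*k + 1.07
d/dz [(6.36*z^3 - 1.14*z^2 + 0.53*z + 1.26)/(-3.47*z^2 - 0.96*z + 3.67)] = (-22.0692*z^4 - 12.2112*z^3 + 72.9571*z^2 + 0.376800000000001*z + 3.1547)/(12.0409*z^4 + 6.6624*z^3 - 24.5482*z^2 - 7.0464*z + 13.4689)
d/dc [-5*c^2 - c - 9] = -10*c - 1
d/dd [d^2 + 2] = 2*d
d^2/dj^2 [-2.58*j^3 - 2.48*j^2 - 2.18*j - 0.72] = -15.48*j - 4.96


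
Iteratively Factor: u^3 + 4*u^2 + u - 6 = (u + 3)*(u^2 + u - 2) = (u + 2)*(u + 3)*(u - 1)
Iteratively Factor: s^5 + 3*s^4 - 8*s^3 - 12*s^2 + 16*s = (s - 1)*(s^4 + 4*s^3 - 4*s^2 - 16*s) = (s - 1)*(s + 2)*(s^3 + 2*s^2 - 8*s) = (s - 2)*(s - 1)*(s + 2)*(s^2 + 4*s) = s*(s - 2)*(s - 1)*(s + 2)*(s + 4)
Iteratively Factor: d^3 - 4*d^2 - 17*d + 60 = (d - 3)*(d^2 - d - 20) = (d - 5)*(d - 3)*(d + 4)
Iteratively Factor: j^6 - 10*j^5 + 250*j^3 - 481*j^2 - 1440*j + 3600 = (j - 5)*(j^5 - 5*j^4 - 25*j^3 + 125*j^2 + 144*j - 720) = (j - 5)*(j - 4)*(j^4 - j^3 - 29*j^2 + 9*j + 180) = (j - 5)^2*(j - 4)*(j^3 + 4*j^2 - 9*j - 36) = (j - 5)^2*(j - 4)*(j - 3)*(j^2 + 7*j + 12) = (j - 5)^2*(j - 4)*(j - 3)*(j + 4)*(j + 3)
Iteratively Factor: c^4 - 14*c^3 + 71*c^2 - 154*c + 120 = (c - 5)*(c^3 - 9*c^2 + 26*c - 24) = (c - 5)*(c - 4)*(c^2 - 5*c + 6) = (c - 5)*(c - 4)*(c - 2)*(c - 3)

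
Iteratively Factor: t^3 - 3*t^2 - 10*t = (t + 2)*(t^2 - 5*t) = t*(t + 2)*(t - 5)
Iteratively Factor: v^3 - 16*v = (v + 4)*(v^2 - 4*v) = (v - 4)*(v + 4)*(v)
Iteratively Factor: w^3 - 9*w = (w - 3)*(w^2 + 3*w) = (w - 3)*(w + 3)*(w)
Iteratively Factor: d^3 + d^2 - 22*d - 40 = (d - 5)*(d^2 + 6*d + 8) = (d - 5)*(d + 2)*(d + 4)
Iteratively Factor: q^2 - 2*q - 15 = (q - 5)*(q + 3)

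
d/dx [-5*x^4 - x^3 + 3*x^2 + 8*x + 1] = -20*x^3 - 3*x^2 + 6*x + 8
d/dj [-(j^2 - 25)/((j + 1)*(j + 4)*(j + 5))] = (j^2 - 10*j - 29)/(j^4 + 10*j^3 + 33*j^2 + 40*j + 16)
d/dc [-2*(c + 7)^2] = -4*c - 28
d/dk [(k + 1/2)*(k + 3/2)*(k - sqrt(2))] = 3*k^2 - 2*sqrt(2)*k + 4*k - 2*sqrt(2) + 3/4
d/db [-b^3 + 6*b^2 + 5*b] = -3*b^2 + 12*b + 5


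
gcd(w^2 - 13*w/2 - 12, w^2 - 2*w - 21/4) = w + 3/2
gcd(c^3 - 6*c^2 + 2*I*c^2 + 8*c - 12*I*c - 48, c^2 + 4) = c - 2*I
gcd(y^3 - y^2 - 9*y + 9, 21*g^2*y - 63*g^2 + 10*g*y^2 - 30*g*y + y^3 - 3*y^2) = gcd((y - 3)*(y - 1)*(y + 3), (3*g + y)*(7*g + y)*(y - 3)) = y - 3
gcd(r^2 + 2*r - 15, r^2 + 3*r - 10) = r + 5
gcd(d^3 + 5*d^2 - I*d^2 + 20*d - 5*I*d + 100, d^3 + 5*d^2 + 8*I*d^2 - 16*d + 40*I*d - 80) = d^2 + d*(5 + 4*I) + 20*I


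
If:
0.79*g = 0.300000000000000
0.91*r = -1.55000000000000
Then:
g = 0.38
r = -1.70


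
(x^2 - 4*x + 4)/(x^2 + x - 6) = (x - 2)/(x + 3)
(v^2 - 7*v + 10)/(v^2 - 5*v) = (v - 2)/v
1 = 1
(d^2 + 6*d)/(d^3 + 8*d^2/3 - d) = 3*(d + 6)/(3*d^2 + 8*d - 3)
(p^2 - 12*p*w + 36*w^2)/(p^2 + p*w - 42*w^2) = (p - 6*w)/(p + 7*w)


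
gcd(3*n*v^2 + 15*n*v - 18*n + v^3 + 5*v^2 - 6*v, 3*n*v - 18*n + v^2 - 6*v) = 3*n + v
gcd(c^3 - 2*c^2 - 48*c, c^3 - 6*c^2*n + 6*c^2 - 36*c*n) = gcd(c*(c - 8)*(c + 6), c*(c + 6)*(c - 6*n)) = c^2 + 6*c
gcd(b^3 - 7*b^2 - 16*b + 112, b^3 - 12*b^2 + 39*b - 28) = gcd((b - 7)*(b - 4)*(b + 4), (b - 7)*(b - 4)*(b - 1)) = b^2 - 11*b + 28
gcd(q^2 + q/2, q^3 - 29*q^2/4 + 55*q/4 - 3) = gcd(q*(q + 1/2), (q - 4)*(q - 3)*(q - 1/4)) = 1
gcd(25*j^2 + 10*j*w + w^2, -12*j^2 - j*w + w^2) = 1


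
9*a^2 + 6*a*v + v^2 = (3*a + v)^2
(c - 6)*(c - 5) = c^2 - 11*c + 30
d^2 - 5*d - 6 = (d - 6)*(d + 1)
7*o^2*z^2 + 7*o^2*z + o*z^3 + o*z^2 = z*(7*o + z)*(o*z + o)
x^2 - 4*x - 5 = (x - 5)*(x + 1)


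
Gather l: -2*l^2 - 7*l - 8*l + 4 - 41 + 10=-2*l^2 - 15*l - 27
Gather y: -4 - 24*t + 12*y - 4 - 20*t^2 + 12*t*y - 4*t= -20*t^2 - 28*t + y*(12*t + 12) - 8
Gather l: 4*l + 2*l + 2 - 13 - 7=6*l - 18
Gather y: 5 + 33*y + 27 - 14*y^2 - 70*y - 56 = -14*y^2 - 37*y - 24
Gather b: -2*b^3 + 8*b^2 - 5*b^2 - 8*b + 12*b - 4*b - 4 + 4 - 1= -2*b^3 + 3*b^2 - 1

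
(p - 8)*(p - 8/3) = p^2 - 32*p/3 + 64/3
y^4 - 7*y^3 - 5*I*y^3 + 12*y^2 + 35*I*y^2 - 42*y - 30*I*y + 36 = (y - 6)*(y - 6*I)*(-I*y + 1)*(I*y - I)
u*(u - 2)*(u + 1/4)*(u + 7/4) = u^4 - 57*u^2/16 - 7*u/8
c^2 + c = c*(c + 1)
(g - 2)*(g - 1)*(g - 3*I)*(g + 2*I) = g^4 - 3*g^3 - I*g^3 + 8*g^2 + 3*I*g^2 - 18*g - 2*I*g + 12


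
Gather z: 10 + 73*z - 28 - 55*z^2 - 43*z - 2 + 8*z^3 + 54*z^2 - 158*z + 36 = 8*z^3 - z^2 - 128*z + 16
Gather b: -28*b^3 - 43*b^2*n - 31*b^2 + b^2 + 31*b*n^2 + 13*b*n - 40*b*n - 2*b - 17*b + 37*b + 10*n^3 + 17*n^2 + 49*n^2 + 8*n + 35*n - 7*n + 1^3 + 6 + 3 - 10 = -28*b^3 + b^2*(-43*n - 30) + b*(31*n^2 - 27*n + 18) + 10*n^3 + 66*n^2 + 36*n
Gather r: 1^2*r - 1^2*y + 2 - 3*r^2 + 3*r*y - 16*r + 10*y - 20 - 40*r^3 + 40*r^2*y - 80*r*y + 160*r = -40*r^3 + r^2*(40*y - 3) + r*(145 - 77*y) + 9*y - 18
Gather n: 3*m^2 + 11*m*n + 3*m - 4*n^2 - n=3*m^2 + 3*m - 4*n^2 + n*(11*m - 1)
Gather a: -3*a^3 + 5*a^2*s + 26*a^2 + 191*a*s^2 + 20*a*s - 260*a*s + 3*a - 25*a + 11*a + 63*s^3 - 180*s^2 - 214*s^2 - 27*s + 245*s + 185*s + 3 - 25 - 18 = -3*a^3 + a^2*(5*s + 26) + a*(191*s^2 - 240*s - 11) + 63*s^3 - 394*s^2 + 403*s - 40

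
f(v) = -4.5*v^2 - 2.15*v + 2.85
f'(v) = -9.0*v - 2.15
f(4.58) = -101.39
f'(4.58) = -43.37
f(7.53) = -268.49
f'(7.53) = -69.92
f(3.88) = -73.24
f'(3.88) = -37.07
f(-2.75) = -25.27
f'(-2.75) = 22.60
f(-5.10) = -103.23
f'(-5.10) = 43.75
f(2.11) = -21.72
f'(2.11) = -21.14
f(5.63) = -151.89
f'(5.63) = -52.82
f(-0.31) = 3.08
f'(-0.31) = 0.64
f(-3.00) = -31.20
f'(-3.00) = 24.85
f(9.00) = -381.00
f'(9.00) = -83.15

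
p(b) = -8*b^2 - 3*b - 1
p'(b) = -16*b - 3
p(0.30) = -2.62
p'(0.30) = -7.80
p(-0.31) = -0.84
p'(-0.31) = 1.96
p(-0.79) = -3.62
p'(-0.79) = 9.64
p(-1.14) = -7.98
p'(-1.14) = 15.24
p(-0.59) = -2.01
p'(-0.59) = 6.44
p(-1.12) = -7.68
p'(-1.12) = 14.92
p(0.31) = -2.70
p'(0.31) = -7.96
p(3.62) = -116.70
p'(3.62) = -60.92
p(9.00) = -676.00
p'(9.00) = -147.00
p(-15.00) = -1756.00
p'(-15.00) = 237.00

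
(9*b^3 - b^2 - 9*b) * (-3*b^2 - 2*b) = -27*b^5 - 15*b^4 + 29*b^3 + 18*b^2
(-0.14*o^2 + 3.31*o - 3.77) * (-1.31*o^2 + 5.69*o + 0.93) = 0.1834*o^4 - 5.1327*o^3 + 23.6424*o^2 - 18.373*o - 3.5061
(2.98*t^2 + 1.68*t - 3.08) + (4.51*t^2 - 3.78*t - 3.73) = 7.49*t^2 - 2.1*t - 6.81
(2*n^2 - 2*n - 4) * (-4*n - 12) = -8*n^3 - 16*n^2 + 40*n + 48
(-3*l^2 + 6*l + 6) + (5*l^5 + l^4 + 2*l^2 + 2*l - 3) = 5*l^5 + l^4 - l^2 + 8*l + 3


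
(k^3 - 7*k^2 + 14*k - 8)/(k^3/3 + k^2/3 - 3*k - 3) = 3*(k^3 - 7*k^2 + 14*k - 8)/(k^3 + k^2 - 9*k - 9)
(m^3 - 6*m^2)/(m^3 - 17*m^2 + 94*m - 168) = m^2/(m^2 - 11*m + 28)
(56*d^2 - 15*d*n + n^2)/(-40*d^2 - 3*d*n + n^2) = (-7*d + n)/(5*d + n)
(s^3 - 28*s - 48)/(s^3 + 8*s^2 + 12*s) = (s^2 - 2*s - 24)/(s*(s + 6))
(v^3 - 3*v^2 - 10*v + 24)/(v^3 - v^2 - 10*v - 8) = (v^2 + v - 6)/(v^2 + 3*v + 2)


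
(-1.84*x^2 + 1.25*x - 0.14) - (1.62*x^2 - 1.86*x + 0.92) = -3.46*x^2 + 3.11*x - 1.06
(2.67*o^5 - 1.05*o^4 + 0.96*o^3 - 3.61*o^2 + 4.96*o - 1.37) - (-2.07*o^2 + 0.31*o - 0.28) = 2.67*o^5 - 1.05*o^4 + 0.96*o^3 - 1.54*o^2 + 4.65*o - 1.09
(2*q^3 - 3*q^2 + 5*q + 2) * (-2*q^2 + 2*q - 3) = -4*q^5 + 10*q^4 - 22*q^3 + 15*q^2 - 11*q - 6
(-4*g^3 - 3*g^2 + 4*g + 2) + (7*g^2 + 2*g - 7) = -4*g^3 + 4*g^2 + 6*g - 5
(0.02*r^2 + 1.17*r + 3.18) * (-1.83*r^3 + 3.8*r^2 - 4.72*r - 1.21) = -0.0366*r^5 - 2.0651*r^4 - 1.4678*r^3 + 6.5374*r^2 - 16.4253*r - 3.8478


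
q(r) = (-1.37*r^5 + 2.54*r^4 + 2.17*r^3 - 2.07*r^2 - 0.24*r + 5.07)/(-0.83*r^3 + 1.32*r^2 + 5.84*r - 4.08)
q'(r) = (2.49*r^2 - 2.64*r - 5.84)*(-1.37*r^5 + 2.54*r^4 + 2.17*r^3 - 2.07*r^2 - 0.24*r + 5.07)/(-0.83*r^3 + 1.32*r^2 + 5.84*r - 4.08)^2 + (-6.85*r^4 + 10.16*r^3 + 6.51*r^2 - 4.14*r - 0.24)/(-0.83*r^3 + 1.32*r^2 + 5.84*r - 4.08) = (2.2742*r^7 - 7.5334*r^6 - 25.2976*r^5 + 73.5951*r^4 - 16.5056*r^3 - 25.7085*r^2 + 3.5064*r - 28.6296)/(0.6889*r^6 - 2.1912*r^5 - 7.952*r^4 + 22.1904*r^3 + 23.3344*r^2 - 47.6544*r + 16.6464)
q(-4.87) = 51.64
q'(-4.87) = -15.21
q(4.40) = 49.23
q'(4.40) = 3.42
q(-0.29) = -0.87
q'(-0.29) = -0.97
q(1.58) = 2.02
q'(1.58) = -0.15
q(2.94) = -20.41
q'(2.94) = -109.01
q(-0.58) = -0.65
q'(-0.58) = -0.56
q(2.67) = -5.04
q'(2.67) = -28.13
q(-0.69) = -0.60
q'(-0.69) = -0.35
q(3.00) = -28.47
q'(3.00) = -165.26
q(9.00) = 139.69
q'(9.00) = 28.93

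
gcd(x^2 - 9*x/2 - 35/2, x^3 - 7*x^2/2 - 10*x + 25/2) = x + 5/2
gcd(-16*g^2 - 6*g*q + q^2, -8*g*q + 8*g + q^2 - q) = -8*g + q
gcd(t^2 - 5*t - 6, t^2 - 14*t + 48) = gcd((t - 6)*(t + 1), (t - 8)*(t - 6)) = t - 6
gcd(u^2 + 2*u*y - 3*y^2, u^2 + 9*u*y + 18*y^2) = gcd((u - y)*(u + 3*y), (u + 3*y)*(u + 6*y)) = u + 3*y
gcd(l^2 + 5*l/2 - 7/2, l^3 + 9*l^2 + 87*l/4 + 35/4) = l + 7/2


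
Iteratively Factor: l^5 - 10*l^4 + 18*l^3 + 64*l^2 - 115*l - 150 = (l - 3)*(l^4 - 7*l^3 - 3*l^2 + 55*l + 50) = (l - 3)*(l + 2)*(l^3 - 9*l^2 + 15*l + 25) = (l - 3)*(l + 1)*(l + 2)*(l^2 - 10*l + 25) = (l - 5)*(l - 3)*(l + 1)*(l + 2)*(l - 5)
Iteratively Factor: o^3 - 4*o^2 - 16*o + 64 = (o + 4)*(o^2 - 8*o + 16) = (o - 4)*(o + 4)*(o - 4)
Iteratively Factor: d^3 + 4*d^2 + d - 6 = (d - 1)*(d^2 + 5*d + 6) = (d - 1)*(d + 2)*(d + 3)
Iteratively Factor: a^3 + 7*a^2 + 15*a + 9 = (a + 3)*(a^2 + 4*a + 3) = (a + 3)^2*(a + 1)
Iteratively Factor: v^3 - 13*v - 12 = (v + 3)*(v^2 - 3*v - 4) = (v + 1)*(v + 3)*(v - 4)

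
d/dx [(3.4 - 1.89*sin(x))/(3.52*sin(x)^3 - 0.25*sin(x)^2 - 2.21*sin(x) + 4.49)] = (13.3056*sin(x)^3 - 36.3765*sin(x)^2 + 1.7*sin(x) - 0.972100000000001)*cos(x)/(12.3904*sin(x)^6 - 1.76*sin(x)^5 - 15.4959*sin(x)^4 + 32.7146*sin(x)^3 + 2.6391*sin(x)^2 - 19.8458*sin(x) + 20.1601)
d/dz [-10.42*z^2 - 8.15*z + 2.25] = -20.84*z - 8.15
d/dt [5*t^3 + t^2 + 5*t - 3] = 15*t^2 + 2*t + 5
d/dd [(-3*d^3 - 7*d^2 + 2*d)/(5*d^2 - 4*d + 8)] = (-15*d^4 + 24*d^3 - 54*d^2 - 112*d + 16)/(25*d^4 - 40*d^3 + 96*d^2 - 64*d + 64)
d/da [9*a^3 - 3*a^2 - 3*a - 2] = 27*a^2 - 6*a - 3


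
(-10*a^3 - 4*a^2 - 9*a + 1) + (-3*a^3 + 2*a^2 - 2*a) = -13*a^3 - 2*a^2 - 11*a + 1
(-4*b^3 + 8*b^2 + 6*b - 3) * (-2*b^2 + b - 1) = 8*b^5 - 20*b^4 + 4*b^2 - 9*b + 3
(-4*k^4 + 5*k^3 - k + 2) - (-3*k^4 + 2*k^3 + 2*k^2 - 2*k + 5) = -k^4 + 3*k^3 - 2*k^2 + k - 3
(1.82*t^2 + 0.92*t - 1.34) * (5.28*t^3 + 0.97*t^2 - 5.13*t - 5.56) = 9.6096*t^5 + 6.623*t^4 - 15.5194*t^3 - 16.1386*t^2 + 1.759*t + 7.4504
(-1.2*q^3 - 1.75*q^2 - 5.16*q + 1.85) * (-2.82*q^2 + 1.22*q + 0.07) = 3.384*q^5 + 3.471*q^4 + 12.3322*q^3 - 11.6347*q^2 + 1.8958*q + 0.1295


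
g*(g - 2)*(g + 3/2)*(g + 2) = g^4 + 3*g^3/2 - 4*g^2 - 6*g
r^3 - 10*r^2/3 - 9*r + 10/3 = (r - 5)*(r - 1/3)*(r + 2)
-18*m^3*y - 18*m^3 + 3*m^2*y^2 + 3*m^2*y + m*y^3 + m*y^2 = (-3*m + y)*(6*m + y)*(m*y + m)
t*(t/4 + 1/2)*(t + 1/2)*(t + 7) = t^4/4 + 19*t^3/8 + 37*t^2/8 + 7*t/4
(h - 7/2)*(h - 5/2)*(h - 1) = h^3 - 7*h^2 + 59*h/4 - 35/4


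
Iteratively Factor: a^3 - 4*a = (a)*(a^2 - 4) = a*(a + 2)*(a - 2)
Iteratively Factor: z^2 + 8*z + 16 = (z + 4)*(z + 4)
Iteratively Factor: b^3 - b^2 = (b)*(b^2 - b) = b*(b - 1)*(b)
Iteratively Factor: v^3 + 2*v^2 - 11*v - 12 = (v - 3)*(v^2 + 5*v + 4) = (v - 3)*(v + 1)*(v + 4)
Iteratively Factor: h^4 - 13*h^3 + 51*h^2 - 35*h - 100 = (h - 5)*(h^3 - 8*h^2 + 11*h + 20) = (h - 5)^2*(h^2 - 3*h - 4) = (h - 5)^2*(h + 1)*(h - 4)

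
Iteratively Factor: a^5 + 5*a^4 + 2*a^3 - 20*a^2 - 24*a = (a + 2)*(a^4 + 3*a^3 - 4*a^2 - 12*a) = a*(a + 2)*(a^3 + 3*a^2 - 4*a - 12) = a*(a + 2)*(a + 3)*(a^2 - 4) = a*(a + 2)^2*(a + 3)*(a - 2)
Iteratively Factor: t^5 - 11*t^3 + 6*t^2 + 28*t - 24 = (t + 2)*(t^4 - 2*t^3 - 7*t^2 + 20*t - 12) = (t + 2)*(t + 3)*(t^3 - 5*t^2 + 8*t - 4) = (t - 2)*(t + 2)*(t + 3)*(t^2 - 3*t + 2) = (t - 2)*(t - 1)*(t + 2)*(t + 3)*(t - 2)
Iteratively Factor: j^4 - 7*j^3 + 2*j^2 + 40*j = (j + 2)*(j^3 - 9*j^2 + 20*j) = (j - 4)*(j + 2)*(j^2 - 5*j) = (j - 5)*(j - 4)*(j + 2)*(j)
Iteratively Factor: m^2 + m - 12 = (m + 4)*(m - 3)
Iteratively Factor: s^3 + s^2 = (s)*(s^2 + s) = s*(s + 1)*(s)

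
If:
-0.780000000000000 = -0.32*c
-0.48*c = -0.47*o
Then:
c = 2.44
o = 2.49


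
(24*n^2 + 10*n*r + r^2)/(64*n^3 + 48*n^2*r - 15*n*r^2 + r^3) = (24*n^2 + 10*n*r + r^2)/(64*n^3 + 48*n^2*r - 15*n*r^2 + r^3)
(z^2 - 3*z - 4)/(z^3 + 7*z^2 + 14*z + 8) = (z - 4)/(z^2 + 6*z + 8)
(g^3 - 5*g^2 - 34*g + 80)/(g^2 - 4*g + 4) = (g^2 - 3*g - 40)/(g - 2)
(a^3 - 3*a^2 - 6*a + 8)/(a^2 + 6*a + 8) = (a^2 - 5*a + 4)/(a + 4)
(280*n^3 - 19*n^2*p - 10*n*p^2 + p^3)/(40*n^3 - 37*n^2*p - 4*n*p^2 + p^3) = (-7*n + p)/(-n + p)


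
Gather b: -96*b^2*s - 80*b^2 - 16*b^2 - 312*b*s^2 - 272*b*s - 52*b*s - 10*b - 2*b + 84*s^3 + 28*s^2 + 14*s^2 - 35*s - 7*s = b^2*(-96*s - 96) + b*(-312*s^2 - 324*s - 12) + 84*s^3 + 42*s^2 - 42*s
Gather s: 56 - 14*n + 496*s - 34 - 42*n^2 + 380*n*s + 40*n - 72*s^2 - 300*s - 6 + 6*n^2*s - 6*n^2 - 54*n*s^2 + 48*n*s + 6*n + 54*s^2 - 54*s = -48*n^2 + 32*n + s^2*(-54*n - 18) + s*(6*n^2 + 428*n + 142) + 16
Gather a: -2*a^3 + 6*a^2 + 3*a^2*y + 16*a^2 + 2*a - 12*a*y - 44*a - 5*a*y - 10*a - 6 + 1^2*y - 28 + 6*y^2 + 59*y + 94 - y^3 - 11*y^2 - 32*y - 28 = -2*a^3 + a^2*(3*y + 22) + a*(-17*y - 52) - y^3 - 5*y^2 + 28*y + 32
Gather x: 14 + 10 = 24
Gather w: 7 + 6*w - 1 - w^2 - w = -w^2 + 5*w + 6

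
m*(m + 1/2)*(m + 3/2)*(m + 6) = m^4 + 8*m^3 + 51*m^2/4 + 9*m/2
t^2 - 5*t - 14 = (t - 7)*(t + 2)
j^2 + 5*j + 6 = (j + 2)*(j + 3)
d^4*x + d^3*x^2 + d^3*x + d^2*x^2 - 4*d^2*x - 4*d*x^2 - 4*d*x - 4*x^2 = (d - 2)*(d + 2)*(d + x)*(d*x + x)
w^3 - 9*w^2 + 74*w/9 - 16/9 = (w - 8)*(w - 2/3)*(w - 1/3)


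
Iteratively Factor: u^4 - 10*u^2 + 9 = (u + 1)*(u^3 - u^2 - 9*u + 9) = (u + 1)*(u + 3)*(u^2 - 4*u + 3) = (u - 1)*(u + 1)*(u + 3)*(u - 3)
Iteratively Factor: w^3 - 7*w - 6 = (w + 2)*(w^2 - 2*w - 3) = (w + 1)*(w + 2)*(w - 3)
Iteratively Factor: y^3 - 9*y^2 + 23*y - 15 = (y - 1)*(y^2 - 8*y + 15) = (y - 3)*(y - 1)*(y - 5)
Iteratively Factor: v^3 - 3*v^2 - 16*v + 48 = (v + 4)*(v^2 - 7*v + 12) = (v - 3)*(v + 4)*(v - 4)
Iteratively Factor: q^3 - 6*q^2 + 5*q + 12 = (q - 4)*(q^2 - 2*q - 3) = (q - 4)*(q + 1)*(q - 3)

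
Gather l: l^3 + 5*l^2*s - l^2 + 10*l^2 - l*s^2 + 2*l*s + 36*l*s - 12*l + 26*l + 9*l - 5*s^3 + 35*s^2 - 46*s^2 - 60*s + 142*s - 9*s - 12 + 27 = l^3 + l^2*(5*s + 9) + l*(-s^2 + 38*s + 23) - 5*s^3 - 11*s^2 + 73*s + 15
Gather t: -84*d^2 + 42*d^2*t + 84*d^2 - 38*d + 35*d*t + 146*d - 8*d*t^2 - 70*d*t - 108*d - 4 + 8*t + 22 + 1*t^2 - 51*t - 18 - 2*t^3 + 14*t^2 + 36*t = -2*t^3 + t^2*(15 - 8*d) + t*(42*d^2 - 35*d - 7)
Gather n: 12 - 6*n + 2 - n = 14 - 7*n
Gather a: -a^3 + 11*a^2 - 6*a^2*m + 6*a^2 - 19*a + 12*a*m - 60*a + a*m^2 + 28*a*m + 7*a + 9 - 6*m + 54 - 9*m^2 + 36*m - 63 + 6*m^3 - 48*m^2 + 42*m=-a^3 + a^2*(17 - 6*m) + a*(m^2 + 40*m - 72) + 6*m^3 - 57*m^2 + 72*m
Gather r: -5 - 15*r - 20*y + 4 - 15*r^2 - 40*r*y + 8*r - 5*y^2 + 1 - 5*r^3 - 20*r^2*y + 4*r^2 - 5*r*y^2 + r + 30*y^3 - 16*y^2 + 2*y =-5*r^3 + r^2*(-20*y - 11) + r*(-5*y^2 - 40*y - 6) + 30*y^3 - 21*y^2 - 18*y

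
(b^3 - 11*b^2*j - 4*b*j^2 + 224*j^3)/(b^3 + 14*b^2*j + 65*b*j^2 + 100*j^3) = (b^2 - 15*b*j + 56*j^2)/(b^2 + 10*b*j + 25*j^2)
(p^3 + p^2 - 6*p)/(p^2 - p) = (p^2 + p - 6)/(p - 1)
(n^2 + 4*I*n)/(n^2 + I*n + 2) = n*(n + 4*I)/(n^2 + I*n + 2)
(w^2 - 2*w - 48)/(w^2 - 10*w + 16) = (w + 6)/(w - 2)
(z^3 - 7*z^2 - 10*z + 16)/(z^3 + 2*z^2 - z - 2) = (z - 8)/(z + 1)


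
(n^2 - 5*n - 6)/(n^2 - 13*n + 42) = (n + 1)/(n - 7)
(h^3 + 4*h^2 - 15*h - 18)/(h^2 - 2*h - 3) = h + 6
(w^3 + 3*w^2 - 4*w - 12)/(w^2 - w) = (w^3 + 3*w^2 - 4*w - 12)/(w*(w - 1))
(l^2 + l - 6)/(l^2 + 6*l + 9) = (l - 2)/(l + 3)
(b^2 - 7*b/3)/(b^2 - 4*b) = (b - 7/3)/(b - 4)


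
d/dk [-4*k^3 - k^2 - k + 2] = -12*k^2 - 2*k - 1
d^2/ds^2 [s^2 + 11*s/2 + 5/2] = 2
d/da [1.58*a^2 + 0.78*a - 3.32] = 3.16*a + 0.78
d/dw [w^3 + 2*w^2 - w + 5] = 3*w^2 + 4*w - 1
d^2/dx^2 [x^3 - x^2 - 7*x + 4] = 6*x - 2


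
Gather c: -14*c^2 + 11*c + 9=-14*c^2 + 11*c + 9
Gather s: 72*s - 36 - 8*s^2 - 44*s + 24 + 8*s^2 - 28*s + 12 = 0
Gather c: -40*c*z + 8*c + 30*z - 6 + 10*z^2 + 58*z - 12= c*(8 - 40*z) + 10*z^2 + 88*z - 18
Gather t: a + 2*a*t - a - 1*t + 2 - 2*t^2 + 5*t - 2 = -2*t^2 + t*(2*a + 4)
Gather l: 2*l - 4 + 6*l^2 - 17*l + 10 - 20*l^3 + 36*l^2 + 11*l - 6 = -20*l^3 + 42*l^2 - 4*l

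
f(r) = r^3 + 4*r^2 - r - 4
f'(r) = 3*r^2 + 8*r - 1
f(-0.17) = -3.72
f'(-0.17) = -2.27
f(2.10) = 20.80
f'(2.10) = 29.03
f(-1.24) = 1.48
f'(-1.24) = -6.31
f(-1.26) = 1.61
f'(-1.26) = -6.32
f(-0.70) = -1.68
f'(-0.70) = -5.13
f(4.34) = 148.75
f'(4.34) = 90.23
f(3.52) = 85.66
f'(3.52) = 64.33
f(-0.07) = -3.91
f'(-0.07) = -1.55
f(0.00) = -4.00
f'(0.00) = -1.00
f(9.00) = 1040.00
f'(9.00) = 314.00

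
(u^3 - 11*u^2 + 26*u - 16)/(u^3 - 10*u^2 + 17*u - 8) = (u - 2)/(u - 1)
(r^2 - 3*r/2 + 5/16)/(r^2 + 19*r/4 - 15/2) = (r - 1/4)/(r + 6)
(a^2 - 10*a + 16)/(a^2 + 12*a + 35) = (a^2 - 10*a + 16)/(a^2 + 12*a + 35)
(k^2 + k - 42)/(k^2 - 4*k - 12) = (k + 7)/(k + 2)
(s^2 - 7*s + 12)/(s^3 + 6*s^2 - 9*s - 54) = (s - 4)/(s^2 + 9*s + 18)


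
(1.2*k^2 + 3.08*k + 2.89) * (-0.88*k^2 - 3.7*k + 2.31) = -1.056*k^4 - 7.1504*k^3 - 11.1672*k^2 - 3.5782*k + 6.6759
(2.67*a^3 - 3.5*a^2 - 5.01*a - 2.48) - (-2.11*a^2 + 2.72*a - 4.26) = 2.67*a^3 - 1.39*a^2 - 7.73*a + 1.78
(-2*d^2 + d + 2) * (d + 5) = -2*d^3 - 9*d^2 + 7*d + 10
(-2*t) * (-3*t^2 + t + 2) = 6*t^3 - 2*t^2 - 4*t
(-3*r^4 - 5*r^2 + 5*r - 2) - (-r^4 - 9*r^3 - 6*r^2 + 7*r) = -2*r^4 + 9*r^3 + r^2 - 2*r - 2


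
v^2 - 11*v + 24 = (v - 8)*(v - 3)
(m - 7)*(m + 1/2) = m^2 - 13*m/2 - 7/2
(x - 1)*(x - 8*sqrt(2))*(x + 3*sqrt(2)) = x^3 - 5*sqrt(2)*x^2 - x^2 - 48*x + 5*sqrt(2)*x + 48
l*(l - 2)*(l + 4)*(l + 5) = l^4 + 7*l^3 + 2*l^2 - 40*l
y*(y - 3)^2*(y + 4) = y^4 - 2*y^3 - 15*y^2 + 36*y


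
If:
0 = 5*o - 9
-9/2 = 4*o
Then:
No Solution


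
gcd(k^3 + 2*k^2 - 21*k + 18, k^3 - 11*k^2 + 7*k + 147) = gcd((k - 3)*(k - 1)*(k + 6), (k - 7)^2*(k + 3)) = 1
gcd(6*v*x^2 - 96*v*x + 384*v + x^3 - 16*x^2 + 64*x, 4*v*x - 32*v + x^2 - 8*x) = x - 8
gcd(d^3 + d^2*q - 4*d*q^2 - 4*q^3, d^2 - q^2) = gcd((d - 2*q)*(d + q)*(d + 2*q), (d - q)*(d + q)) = d + q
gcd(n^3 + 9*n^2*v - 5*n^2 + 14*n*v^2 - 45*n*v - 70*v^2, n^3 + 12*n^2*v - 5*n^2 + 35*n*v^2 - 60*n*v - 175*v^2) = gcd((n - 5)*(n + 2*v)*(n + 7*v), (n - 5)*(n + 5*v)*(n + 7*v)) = n^2 + 7*n*v - 5*n - 35*v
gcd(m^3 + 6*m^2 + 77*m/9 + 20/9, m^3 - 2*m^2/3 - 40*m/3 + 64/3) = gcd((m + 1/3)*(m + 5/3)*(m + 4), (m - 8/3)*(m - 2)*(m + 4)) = m + 4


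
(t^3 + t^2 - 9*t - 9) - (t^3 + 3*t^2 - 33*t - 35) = -2*t^2 + 24*t + 26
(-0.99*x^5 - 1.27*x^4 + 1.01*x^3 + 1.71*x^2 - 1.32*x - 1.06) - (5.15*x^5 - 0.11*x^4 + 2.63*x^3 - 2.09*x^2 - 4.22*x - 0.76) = -6.14*x^5 - 1.16*x^4 - 1.62*x^3 + 3.8*x^2 + 2.9*x - 0.3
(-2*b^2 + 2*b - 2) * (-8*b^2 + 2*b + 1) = 16*b^4 - 20*b^3 + 18*b^2 - 2*b - 2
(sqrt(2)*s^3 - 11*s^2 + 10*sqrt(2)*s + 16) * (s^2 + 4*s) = sqrt(2)*s^5 - 11*s^4 + 4*sqrt(2)*s^4 - 44*s^3 + 10*sqrt(2)*s^3 + 16*s^2 + 40*sqrt(2)*s^2 + 64*s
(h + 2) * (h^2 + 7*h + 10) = h^3 + 9*h^2 + 24*h + 20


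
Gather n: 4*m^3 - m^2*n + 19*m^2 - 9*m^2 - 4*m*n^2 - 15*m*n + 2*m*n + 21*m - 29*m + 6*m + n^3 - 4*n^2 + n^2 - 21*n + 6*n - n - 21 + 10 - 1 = 4*m^3 + 10*m^2 - 2*m + n^3 + n^2*(-4*m - 3) + n*(-m^2 - 13*m - 16) - 12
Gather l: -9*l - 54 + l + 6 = -8*l - 48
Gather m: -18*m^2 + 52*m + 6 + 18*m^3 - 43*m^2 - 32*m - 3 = 18*m^3 - 61*m^2 + 20*m + 3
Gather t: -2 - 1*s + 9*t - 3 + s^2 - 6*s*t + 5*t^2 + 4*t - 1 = s^2 - s + 5*t^2 + t*(13 - 6*s) - 6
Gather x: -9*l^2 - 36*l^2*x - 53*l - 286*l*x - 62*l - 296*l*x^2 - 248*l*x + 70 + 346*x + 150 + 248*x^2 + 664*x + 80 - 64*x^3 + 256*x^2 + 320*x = -9*l^2 - 115*l - 64*x^3 + x^2*(504 - 296*l) + x*(-36*l^2 - 534*l + 1330) + 300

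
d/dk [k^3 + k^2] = k*(3*k + 2)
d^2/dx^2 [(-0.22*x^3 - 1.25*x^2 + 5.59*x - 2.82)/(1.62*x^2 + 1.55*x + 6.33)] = (-7.105427357601e-15*x^4 + 39.073216*x^3 + 19.553472*x^2 - 439.316352*x - 165.578976)/(4.251528*x^6 + 12.20346*x^5 + 61.513506*x^4 + 99.091655*x^3 + 240.358329*x^2 + 186.320385*x + 253.636137)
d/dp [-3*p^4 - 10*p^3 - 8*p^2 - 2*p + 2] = -12*p^3 - 30*p^2 - 16*p - 2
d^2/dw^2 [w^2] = 2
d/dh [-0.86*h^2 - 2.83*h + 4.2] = -1.72*h - 2.83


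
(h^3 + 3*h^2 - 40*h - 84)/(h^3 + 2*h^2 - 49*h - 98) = (h - 6)/(h - 7)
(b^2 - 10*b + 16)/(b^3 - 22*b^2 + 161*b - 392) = (b - 2)/(b^2 - 14*b + 49)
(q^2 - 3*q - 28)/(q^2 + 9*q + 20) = (q - 7)/(q + 5)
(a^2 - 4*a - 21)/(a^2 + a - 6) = (a - 7)/(a - 2)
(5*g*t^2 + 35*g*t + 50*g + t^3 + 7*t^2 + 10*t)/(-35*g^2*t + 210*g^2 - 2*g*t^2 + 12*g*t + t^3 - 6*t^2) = (t^2 + 7*t + 10)/(-7*g*t + 42*g + t^2 - 6*t)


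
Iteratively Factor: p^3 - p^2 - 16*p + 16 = (p + 4)*(p^2 - 5*p + 4) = (p - 1)*(p + 4)*(p - 4)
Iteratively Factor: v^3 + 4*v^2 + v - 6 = (v + 2)*(v^2 + 2*v - 3) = (v + 2)*(v + 3)*(v - 1)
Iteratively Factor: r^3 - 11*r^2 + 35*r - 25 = (r - 1)*(r^2 - 10*r + 25) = (r - 5)*(r - 1)*(r - 5)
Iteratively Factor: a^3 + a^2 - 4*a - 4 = (a + 1)*(a^2 - 4) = (a - 2)*(a + 1)*(a + 2)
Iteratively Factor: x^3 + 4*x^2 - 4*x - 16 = (x + 4)*(x^2 - 4) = (x - 2)*(x + 4)*(x + 2)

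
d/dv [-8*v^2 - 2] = -16*v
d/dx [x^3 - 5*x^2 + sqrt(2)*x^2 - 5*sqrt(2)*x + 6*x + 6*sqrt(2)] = 3*x^2 - 10*x + 2*sqrt(2)*x - 5*sqrt(2) + 6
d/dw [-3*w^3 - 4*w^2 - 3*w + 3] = -9*w^2 - 8*w - 3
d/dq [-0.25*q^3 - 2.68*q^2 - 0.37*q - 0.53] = -0.75*q^2 - 5.36*q - 0.37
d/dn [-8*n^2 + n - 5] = 1 - 16*n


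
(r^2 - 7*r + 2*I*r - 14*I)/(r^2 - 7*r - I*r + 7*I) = (r + 2*I)/(r - I)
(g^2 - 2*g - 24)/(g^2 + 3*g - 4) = (g - 6)/(g - 1)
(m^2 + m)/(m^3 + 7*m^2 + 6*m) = 1/(m + 6)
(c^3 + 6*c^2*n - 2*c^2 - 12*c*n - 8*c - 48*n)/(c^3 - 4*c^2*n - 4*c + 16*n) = (c^2 + 6*c*n - 4*c - 24*n)/(c^2 - 4*c*n - 2*c + 8*n)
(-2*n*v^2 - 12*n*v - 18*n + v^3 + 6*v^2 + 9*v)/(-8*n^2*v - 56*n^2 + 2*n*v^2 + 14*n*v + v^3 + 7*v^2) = (v^2 + 6*v + 9)/(4*n*v + 28*n + v^2 + 7*v)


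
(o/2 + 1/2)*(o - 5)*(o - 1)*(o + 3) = o^4/2 - o^3 - 8*o^2 + o + 15/2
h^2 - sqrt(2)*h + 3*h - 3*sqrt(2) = (h + 3)*(h - sqrt(2))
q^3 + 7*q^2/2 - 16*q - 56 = (q - 4)*(q + 7/2)*(q + 4)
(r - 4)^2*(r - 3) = r^3 - 11*r^2 + 40*r - 48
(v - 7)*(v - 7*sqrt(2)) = v^2 - 7*sqrt(2)*v - 7*v + 49*sqrt(2)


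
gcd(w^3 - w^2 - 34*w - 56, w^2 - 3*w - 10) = w + 2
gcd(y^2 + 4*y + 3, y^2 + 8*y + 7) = y + 1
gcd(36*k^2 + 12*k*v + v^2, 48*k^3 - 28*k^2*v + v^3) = 6*k + v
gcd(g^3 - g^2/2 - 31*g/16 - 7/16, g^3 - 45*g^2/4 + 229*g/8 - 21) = g - 7/4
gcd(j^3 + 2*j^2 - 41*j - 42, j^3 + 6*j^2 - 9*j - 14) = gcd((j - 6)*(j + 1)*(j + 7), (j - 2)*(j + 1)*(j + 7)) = j^2 + 8*j + 7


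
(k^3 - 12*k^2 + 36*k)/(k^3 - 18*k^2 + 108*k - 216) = k/(k - 6)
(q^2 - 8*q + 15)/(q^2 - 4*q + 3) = (q - 5)/(q - 1)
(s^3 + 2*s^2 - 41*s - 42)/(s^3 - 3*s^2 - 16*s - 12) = (s + 7)/(s + 2)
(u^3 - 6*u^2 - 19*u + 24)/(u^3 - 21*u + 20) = (u^2 - 5*u - 24)/(u^2 + u - 20)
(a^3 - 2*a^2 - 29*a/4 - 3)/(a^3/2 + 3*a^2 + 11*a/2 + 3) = (4*a^3 - 8*a^2 - 29*a - 12)/(2*(a^3 + 6*a^2 + 11*a + 6))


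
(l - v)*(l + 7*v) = l^2 + 6*l*v - 7*v^2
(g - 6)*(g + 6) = g^2 - 36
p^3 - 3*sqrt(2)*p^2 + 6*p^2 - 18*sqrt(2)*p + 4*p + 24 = (p + 6)*(p - 2*sqrt(2))*(p - sqrt(2))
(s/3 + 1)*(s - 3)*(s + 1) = s^3/3 + s^2/3 - 3*s - 3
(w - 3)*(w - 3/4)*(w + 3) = w^3 - 3*w^2/4 - 9*w + 27/4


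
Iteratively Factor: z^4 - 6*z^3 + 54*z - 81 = (z - 3)*(z^3 - 3*z^2 - 9*z + 27) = (z - 3)^2*(z^2 - 9) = (z - 3)^3*(z + 3)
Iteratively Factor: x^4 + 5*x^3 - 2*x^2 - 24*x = (x - 2)*(x^3 + 7*x^2 + 12*x) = (x - 2)*(x + 3)*(x^2 + 4*x) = x*(x - 2)*(x + 3)*(x + 4)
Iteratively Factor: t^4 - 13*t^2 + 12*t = (t - 1)*(t^3 + t^2 - 12*t) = (t - 3)*(t - 1)*(t^2 + 4*t) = (t - 3)*(t - 1)*(t + 4)*(t)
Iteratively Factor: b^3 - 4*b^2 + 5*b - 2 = (b - 1)*(b^2 - 3*b + 2) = (b - 1)^2*(b - 2)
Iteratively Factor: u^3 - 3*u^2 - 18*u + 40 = (u - 2)*(u^2 - u - 20) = (u - 5)*(u - 2)*(u + 4)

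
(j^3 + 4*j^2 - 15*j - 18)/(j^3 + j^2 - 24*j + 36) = (j + 1)/(j - 2)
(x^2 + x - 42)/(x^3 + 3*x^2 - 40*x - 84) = 1/(x + 2)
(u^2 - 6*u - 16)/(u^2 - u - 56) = (u + 2)/(u + 7)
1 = 1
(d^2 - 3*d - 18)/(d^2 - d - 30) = (d + 3)/(d + 5)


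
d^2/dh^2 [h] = 0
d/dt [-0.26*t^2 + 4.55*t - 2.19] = 4.55 - 0.52*t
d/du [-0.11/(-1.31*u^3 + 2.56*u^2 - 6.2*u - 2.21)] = (-0.4323*u^2 + 0.5632*u - 0.682)/(1.31*u^3 - 2.56*u^2 + 6.2*u + 2.21)^2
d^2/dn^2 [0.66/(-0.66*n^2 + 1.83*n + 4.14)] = (-0.574992*n^2 + 1.594296*n + 0.66*(1.32*n - 1.83)*(2.64*n - 3.66) + 3.606768)/(-0.66*n^2 + 1.83*n + 4.14)^3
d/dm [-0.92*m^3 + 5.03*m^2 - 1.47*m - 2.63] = -2.76*m^2 + 10.06*m - 1.47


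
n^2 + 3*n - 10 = (n - 2)*(n + 5)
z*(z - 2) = z^2 - 2*z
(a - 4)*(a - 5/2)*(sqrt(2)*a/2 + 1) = sqrt(2)*a^3/2 - 13*sqrt(2)*a^2/4 + a^2 - 13*a/2 + 5*sqrt(2)*a + 10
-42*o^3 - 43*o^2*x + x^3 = (-7*o + x)*(o + x)*(6*o + x)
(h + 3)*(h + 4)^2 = h^3 + 11*h^2 + 40*h + 48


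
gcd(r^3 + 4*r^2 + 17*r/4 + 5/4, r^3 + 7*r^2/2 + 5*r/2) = r^2 + 7*r/2 + 5/2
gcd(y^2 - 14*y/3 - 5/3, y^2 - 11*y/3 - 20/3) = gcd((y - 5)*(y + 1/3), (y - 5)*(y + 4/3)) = y - 5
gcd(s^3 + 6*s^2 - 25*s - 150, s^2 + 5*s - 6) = s + 6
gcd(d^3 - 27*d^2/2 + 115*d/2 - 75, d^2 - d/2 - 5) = d - 5/2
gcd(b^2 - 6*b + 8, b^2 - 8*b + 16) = b - 4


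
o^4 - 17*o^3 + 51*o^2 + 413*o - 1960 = (o - 8)*(o - 7)^2*(o + 5)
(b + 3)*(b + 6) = b^2 + 9*b + 18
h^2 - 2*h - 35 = (h - 7)*(h + 5)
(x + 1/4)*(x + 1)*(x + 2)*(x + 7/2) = x^4 + 27*x^3/4 + 113*x^2/8 + 81*x/8 + 7/4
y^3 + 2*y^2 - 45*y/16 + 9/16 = (y - 3/4)*(y - 1/4)*(y + 3)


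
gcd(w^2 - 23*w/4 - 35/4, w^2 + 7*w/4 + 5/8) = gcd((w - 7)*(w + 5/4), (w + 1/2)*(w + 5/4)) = w + 5/4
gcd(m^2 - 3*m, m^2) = m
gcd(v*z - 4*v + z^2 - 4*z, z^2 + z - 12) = 1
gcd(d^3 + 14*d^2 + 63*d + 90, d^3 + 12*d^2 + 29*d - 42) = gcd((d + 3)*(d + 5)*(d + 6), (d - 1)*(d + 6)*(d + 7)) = d + 6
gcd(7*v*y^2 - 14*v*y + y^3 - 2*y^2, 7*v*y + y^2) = 7*v*y + y^2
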